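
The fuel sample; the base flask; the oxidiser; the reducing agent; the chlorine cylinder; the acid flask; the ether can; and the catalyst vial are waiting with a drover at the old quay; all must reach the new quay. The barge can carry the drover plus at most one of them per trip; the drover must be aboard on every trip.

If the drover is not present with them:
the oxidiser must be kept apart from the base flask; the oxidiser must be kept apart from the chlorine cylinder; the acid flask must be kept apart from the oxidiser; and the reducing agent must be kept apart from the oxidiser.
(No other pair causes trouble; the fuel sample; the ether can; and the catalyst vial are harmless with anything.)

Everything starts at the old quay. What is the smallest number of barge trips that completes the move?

Following every safe sequence of crossings from the start, the most of the 8 that can be at the new quay as the barge arrives there on crossings 1, 3, 5, 7, 9 is 1, 2, 3, 4, 5 respectively; the best ever achieved is 5 of 8.
From crossing 11 on, no configuration arises that was not already reachable earlier: only 88 distinct safe configurations (who is on which side, and where the barge is) can ever be reached, none of them has everyone across, and every continuation just revisits them. So no valid plan exists.

impossible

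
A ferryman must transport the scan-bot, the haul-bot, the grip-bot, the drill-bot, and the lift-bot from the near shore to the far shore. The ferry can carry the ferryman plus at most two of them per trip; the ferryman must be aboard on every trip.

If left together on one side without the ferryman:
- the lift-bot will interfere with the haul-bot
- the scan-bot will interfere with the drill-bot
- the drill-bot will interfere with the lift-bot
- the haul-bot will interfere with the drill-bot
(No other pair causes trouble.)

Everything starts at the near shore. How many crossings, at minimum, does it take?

7

Counting alone: the ferryman can take at most 2 across per trip to the far shore, so moving all 5 needs at least 3 loaded trips out, with a return between consecutive ones — at least 5 crossings.
The safety rule pushes this higher. Following every safe sequence of crossings, the most of the 5 that can be at the far shore as the ferry arrives there on crossing 5 is 4 — never all 5.
So no plan with fewer than 7 crossings exists, and this one achieves 7:
1. Ferryman goes to the far shore with the drill-bot and the haul-bot.  [the near shore: the grip-bot, the lift-bot, the scan-bot | the far shore: the drill-bot, the haul-bot]
2. Ferryman goes back to the near shore with the haul-bot.  [the near shore: the grip-bot, the haul-bot, the lift-bot, the scan-bot | the far shore: the drill-bot]
3. Ferryman goes to the far shore with the haul-bot and the scan-bot.  [the near shore: the grip-bot, the lift-bot | the far shore: the drill-bot, the haul-bot, the scan-bot]
4. Ferryman goes back to the near shore with the drill-bot.  [the near shore: the drill-bot, the grip-bot, the lift-bot | the far shore: the haul-bot, the scan-bot]
5. Ferryman goes to the far shore with the drill-bot and the grip-bot.  [the near shore: the lift-bot | the far shore: the drill-bot, the grip-bot, the haul-bot, the scan-bot]
6. Ferryman goes back to the near shore with the drill-bot.  [the near shore: the drill-bot, the lift-bot | the far shore: the grip-bot, the haul-bot, the scan-bot]
7. Ferryman goes to the far shore with the drill-bot and the lift-bot.  [the near shore: — | the far shore: the drill-bot, the grip-bot, the haul-bot, the lift-bot, the scan-bot]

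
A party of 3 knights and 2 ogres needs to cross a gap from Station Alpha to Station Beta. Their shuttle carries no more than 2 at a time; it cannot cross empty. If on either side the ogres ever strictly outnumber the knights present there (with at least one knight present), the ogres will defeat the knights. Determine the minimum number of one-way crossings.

Counting alone: each trip to Station Beta takes at most 2 across and each return brings at least 1 back, so after t trips out (and t−1 returns) at most 2t − (t−1) of the 5 are across; that first reaches 5 at t = 4, so at least 7 crossings are needed.
The plan below uses exactly 7 crossings, so it is optimal:
1. 2 ogres → Station Beta.  (Station Alpha: 3K 0O; Station Beta: 0K 2O)
2. 1 ogre ← Station Alpha.  (Station Alpha: 3K 1O; Station Beta: 0K 1O)
3. 2 knights → Station Beta.  (Station Alpha: 1K 1O; Station Beta: 2K 1O)
4. 1 knight ← Station Alpha.  (Station Alpha: 2K 1O; Station Beta: 1K 1O)
5. 1 knight and 1 ogre → Station Beta.  (Station Alpha: 1K 0O; Station Beta: 2K 2O)
6. 1 ogre ← Station Alpha.  (Station Alpha: 1K 1O; Station Beta: 2K 1O)
7. 1 knight and 1 ogre → Station Beta.  (Station Alpha: 0K 0O; Station Beta: 3K 2O)

7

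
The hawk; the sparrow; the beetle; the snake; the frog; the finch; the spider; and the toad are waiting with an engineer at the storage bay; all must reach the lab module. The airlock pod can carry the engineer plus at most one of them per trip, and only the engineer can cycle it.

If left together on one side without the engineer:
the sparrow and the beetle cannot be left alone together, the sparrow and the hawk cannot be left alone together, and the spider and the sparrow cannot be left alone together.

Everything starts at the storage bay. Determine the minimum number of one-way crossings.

impossible

Following every safe sequence of crossings from the start, the most of the 8 that can be at the lab module as the airlock pod arrives there on crossings 1, 3, 5, 7, 9, 11 is 1, 2, 3, 4, 5, 6 respectively; the best ever achieved is 6 of 8.
From crossing 13 on, no configuration arises that was not already reachable earlier: only 144 distinct safe configurations (who is on which side, and where the airlock pod is) can ever be reached, none of them has everyone across, and every continuation just revisits them. So no valid plan exists.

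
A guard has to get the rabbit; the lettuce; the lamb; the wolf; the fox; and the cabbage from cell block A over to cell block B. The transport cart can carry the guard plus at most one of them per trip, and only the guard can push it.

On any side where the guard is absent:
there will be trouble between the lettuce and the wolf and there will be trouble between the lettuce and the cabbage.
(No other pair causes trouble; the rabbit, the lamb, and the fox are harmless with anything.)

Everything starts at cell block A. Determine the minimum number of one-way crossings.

13

Counting alone: the guard can take at most 1 across per trip to cell block B, so moving all 6 needs at least 6 loaded trips out, with a return between consecutive ones — at least 11 crossings.
The safety rule pushes this higher. Following every safe sequence of crossings, the most of the 6 that can be at cell block B as the transport cart arrives there on crossing 11 is 5 — never all 6.
So no plan with fewer than 13 crossings exists, and this one achieves 13:
1. Guard goes to cell block B with the lettuce.  [cell block A: the cabbage, the fox, the lamb, the rabbit, the wolf | cell block B: the lettuce]
2. Guard goes back to cell block A alone.  [cell block A: the cabbage, the fox, the lamb, the rabbit, the wolf | cell block B: the lettuce]
3. Guard goes to cell block B with the rabbit.  [cell block A: the cabbage, the fox, the lamb, the wolf | cell block B: the lettuce, the rabbit]
4. Guard goes back to cell block A alone.  [cell block A: the cabbage, the fox, the lamb, the wolf | cell block B: the lettuce, the rabbit]
5. Guard goes to cell block B with the lamb.  [cell block A: the cabbage, the fox, the wolf | cell block B: the lamb, the lettuce, the rabbit]
6. Guard goes back to cell block A alone.  [cell block A: the cabbage, the fox, the wolf | cell block B: the lamb, the lettuce, the rabbit]
7. Guard goes to cell block B with the wolf.  [cell block A: the cabbage, the fox | cell block B: the lamb, the lettuce, the rabbit, the wolf]
8. Guard goes back to cell block A with the lettuce.  [cell block A: the cabbage, the fox, the lettuce | cell block B: the lamb, the rabbit, the wolf]
9. Guard goes to cell block B with the cabbage.  [cell block A: the fox, the lettuce | cell block B: the cabbage, the lamb, the rabbit, the wolf]
10. Guard goes back to cell block A alone.  [cell block A: the fox, the lettuce | cell block B: the cabbage, the lamb, the rabbit, the wolf]
11. Guard goes to cell block B with the fox.  [cell block A: the lettuce | cell block B: the cabbage, the fox, the lamb, the rabbit, the wolf]
12. Guard goes back to cell block A alone.  [cell block A: the lettuce | cell block B: the cabbage, the fox, the lamb, the rabbit, the wolf]
13. Guard goes to cell block B with the lettuce.  [cell block A: — | cell block B: the cabbage, the fox, the lamb, the lettuce, the rabbit, the wolf]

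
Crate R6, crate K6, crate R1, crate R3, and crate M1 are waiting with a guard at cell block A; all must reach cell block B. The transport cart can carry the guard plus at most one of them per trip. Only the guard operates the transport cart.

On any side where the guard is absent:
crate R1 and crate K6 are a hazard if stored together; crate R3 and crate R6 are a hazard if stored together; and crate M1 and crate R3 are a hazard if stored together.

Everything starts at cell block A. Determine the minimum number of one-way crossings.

Whatever the first load, the items left behind include a forbidden pair without the guard. No opening move is safe, so no plan exists.

impossible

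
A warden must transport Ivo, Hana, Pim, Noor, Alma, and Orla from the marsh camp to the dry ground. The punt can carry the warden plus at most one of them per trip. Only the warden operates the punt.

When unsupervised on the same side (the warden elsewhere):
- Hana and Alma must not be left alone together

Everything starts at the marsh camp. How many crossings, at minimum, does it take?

Counting alone: the warden can take at most 1 across per trip to the dry ground, so moving all 6 needs at least 6 loaded trips out, with a return between consecutive ones — at least 11 crossings.
The plan below uses exactly 11 crossings, so it is optimal:
1. Warden goes to the dry ground with Hana.  [the marsh camp: Alma, Ivo, Noor, Orla, Pim | the dry ground: Hana]
2. Warden goes back to the marsh camp alone.  [the marsh camp: Alma, Ivo, Noor, Orla, Pim | the dry ground: Hana]
3. Warden goes to the dry ground with Ivo.  [the marsh camp: Alma, Noor, Orla, Pim | the dry ground: Hana, Ivo]
4. Warden goes back to the marsh camp alone.  [the marsh camp: Alma, Noor, Orla, Pim | the dry ground: Hana, Ivo]
5. Warden goes to the dry ground with Pim.  [the marsh camp: Alma, Noor, Orla | the dry ground: Hana, Ivo, Pim]
6. Warden goes back to the marsh camp alone.  [the marsh camp: Alma, Noor, Orla | the dry ground: Hana, Ivo, Pim]
7. Warden goes to the dry ground with Noor.  [the marsh camp: Alma, Orla | the dry ground: Hana, Ivo, Noor, Pim]
8. Warden goes back to the marsh camp alone.  [the marsh camp: Alma, Orla | the dry ground: Hana, Ivo, Noor, Pim]
9. Warden goes to the dry ground with Orla.  [the marsh camp: Alma | the dry ground: Hana, Ivo, Noor, Orla, Pim]
10. Warden goes back to the marsh camp alone.  [the marsh camp: Alma | the dry ground: Hana, Ivo, Noor, Orla, Pim]
11. Warden goes to the dry ground with Alma.  [the marsh camp: — | the dry ground: Alma, Hana, Ivo, Noor, Orla, Pim]

11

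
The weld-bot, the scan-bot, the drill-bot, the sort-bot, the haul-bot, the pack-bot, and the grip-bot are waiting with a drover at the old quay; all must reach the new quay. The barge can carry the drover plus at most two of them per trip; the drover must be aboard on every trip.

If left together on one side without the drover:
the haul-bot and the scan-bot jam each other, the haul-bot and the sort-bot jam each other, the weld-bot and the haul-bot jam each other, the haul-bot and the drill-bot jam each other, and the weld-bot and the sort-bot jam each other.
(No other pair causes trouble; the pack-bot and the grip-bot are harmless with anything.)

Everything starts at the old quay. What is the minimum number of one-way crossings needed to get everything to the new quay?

11

Counting alone: the drover can take at most 2 across per trip to the new quay, so moving all 7 needs at least 4 loaded trips out, with a return between consecutive ones — at least 7 crossings.
The safety rule pushes this higher. Following every safe sequence of crossings, the most of the 7 that can be at the new quay as the barge arrives there on crossings 7, 9 is 5, 6 respectively — never all 7.
So no plan with fewer than 11 crossings exists, and this one achieves 11:
1. Drover goes to the new quay with the haul-bot and the weld-bot.
2. Drover goes back to the old quay with the weld-bot.
3. Drover goes to the new quay with the scan-bot and the weld-bot.
4. Drover goes back to the old quay with the haul-bot.
5. Drover goes to the new quay with the drill-bot and the sort-bot.
6. Drover goes back to the old quay with the weld-bot.
7. Drover goes to the new quay with the pack-bot and the weld-bot.
8. Drover goes back to the old quay with the weld-bot.
9. Drover goes to the new quay with the grip-bot and the weld-bot.
10. Drover goes back to the old quay with the weld-bot.
11. Drover goes to the new quay with the haul-bot and the weld-bot.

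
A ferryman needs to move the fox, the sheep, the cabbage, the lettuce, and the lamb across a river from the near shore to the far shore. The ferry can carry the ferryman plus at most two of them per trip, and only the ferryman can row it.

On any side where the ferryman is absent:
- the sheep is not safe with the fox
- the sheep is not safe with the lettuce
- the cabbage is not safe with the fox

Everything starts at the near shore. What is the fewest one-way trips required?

5

Counting alone: the ferryman can take at most 2 across per trip to the far shore, so moving all 5 needs at least 3 loaded trips out, with a return between consecutive ones — at least 5 crossings.
The plan below uses exactly 5 crossings, so it is optimal:
1. Ferryman goes to the far shore with the fox and the sheep.  [the near shore: the cabbage, the lamb, the lettuce | the far shore: the fox, the sheep]
2. Ferryman goes back to the near shore with the fox.  [the near shore: the cabbage, the fox, the lamb, the lettuce | the far shore: the sheep]
3. Ferryman goes to the far shore with the cabbage and the lamb.  [the near shore: the fox, the lettuce | the far shore: the cabbage, the lamb, the sheep]
4. Ferryman goes back to the near shore alone.  [the near shore: the fox, the lettuce | the far shore: the cabbage, the lamb, the sheep]
5. Ferryman goes to the far shore with the fox and the lettuce.  [the near shore: — | the far shore: the cabbage, the fox, the lamb, the lettuce, the sheep]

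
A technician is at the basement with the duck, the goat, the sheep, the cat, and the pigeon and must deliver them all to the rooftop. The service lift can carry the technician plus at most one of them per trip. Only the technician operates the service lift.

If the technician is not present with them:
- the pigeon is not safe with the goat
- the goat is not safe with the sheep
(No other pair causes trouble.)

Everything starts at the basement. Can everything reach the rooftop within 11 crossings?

Yes — this plan uses 11 crossings (≤ 11):
1. Technician goes to the rooftop with the goat.  [the basement: the cat, the duck, the pigeon, the sheep | the rooftop: the goat]
2. Technician goes back to the basement alone.  [the basement: the cat, the duck, the pigeon, the sheep | the rooftop: the goat]
3. Technician goes to the rooftop with the duck.  [the basement: the cat, the pigeon, the sheep | the rooftop: the duck, the goat]
4. Technician goes back to the basement alone.  [the basement: the cat, the pigeon, the sheep | the rooftop: the duck, the goat]
5. Technician goes to the rooftop with the sheep.  [the basement: the cat, the pigeon | the rooftop: the duck, the goat, the sheep]
6. Technician goes back to the basement with the goat.  [the basement: the cat, the goat, the pigeon | the rooftop: the duck, the sheep]
7. Technician goes to the rooftop with the pigeon.  [the basement: the cat, the goat | the rooftop: the duck, the pigeon, the sheep]
8. Technician goes back to the basement alone.  [the basement: the cat, the goat | the rooftop: the duck, the pigeon, the sheep]
9. Technician goes to the rooftop with the cat.  [the basement: the goat | the rooftop: the cat, the duck, the pigeon, the sheep]
10. Technician goes back to the basement alone.  [the basement: the goat | the rooftop: the cat, the duck, the pigeon, the sheep]
11. Technician goes to the rooftop with the goat.  [the basement: — | the rooftop: the cat, the duck, the goat, the pigeon, the sheep]

Yes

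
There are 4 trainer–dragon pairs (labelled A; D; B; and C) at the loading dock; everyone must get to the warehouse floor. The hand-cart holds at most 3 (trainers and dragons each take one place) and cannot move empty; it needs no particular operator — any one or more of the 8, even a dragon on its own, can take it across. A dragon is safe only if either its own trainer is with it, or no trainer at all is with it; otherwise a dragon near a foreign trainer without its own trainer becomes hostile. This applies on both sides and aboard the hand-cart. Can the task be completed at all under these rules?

Yes

1. dragon A and trainer A cross → the warehouse floor.
2. trainer A crosses ← the loading dock.
3. dragon D, trainer A, and trainer D cross → the warehouse floor.
4. dragon A and trainer A cross ← the loading dock.
5. trainer A, trainer B, and trainer C cross → the warehouse floor.
6. dragon D crosses ← the loading dock.
7. dragon A and dragon D cross → the warehouse floor.
8. dragon A crosses ← the loading dock.
9. dragon A, dragon B, and dragon C cross → the warehouse floor.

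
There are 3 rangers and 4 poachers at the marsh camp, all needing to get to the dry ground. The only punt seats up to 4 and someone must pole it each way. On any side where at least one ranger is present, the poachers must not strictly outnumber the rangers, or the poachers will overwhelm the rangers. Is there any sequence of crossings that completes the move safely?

No

The poachers already outnumber the rangers at the marsh camp before anyone moves, so the starting position itself is disallowed.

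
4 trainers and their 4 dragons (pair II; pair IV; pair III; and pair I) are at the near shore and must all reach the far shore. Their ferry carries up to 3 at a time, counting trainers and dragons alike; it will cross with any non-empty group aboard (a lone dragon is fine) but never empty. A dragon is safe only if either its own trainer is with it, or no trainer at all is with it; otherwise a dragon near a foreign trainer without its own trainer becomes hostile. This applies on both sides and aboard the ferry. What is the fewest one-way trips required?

Counting alone: each trip to the far shore takes at most 3 across and each return brings at least 1 back, so after t trips out (and t−1 returns) at most 3t − (t−1) of the 8 are across; that first reaches 8 at t = 4, so at least 7 crossings are needed.
The safety rule pushes this higher. Following every safe sequence of crossings, the most of the 8 that can be at the far shore as the ferry arrives there on crossing 7 is 7 — never all 8.
So no plan with fewer than 9 crossings exists, and this one achieves 9:
1. dragon II and trainer II cross → the far shore.
2. trainer II crosses ← the near shore.
3. dragon IV, trainer II, and trainer IV cross → the far shore.
4. dragon II and trainer II cross ← the near shore.
5. trainer I, trainer II, and trainer III cross → the far shore.
6. dragon IV crosses ← the near shore.
7. dragon II and dragon IV cross → the far shore.
8. dragon II crosses ← the near shore.
9. dragon I, dragon II, and dragon III cross → the far shore.

9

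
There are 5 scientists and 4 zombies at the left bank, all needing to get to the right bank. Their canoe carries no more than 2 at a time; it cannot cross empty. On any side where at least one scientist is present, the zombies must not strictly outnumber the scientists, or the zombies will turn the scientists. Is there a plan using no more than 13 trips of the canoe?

No

Counting alone: each trip to the right bank takes at most 2 across and each return brings at least 1 back, so after t trips out (and t−1 returns) at most 2t − (t−1) of the 9 are across; that first reaches 9 at t = 8, so at least 15 crossings are needed.
Since 13 < 15, 13 crossings cannot be enough. (The shortest complete plan in fact takes 15:)
1. 2 zombies → the right bank.  (the left bank: 5S 2Z; the right bank: 0S 2Z)
2. 1 zombie ← the left bank.  (the left bank: 5S 3Z; the right bank: 0S 1Z)
3. 2 zombies → the right bank.  (the left bank: 5S 1Z; the right bank: 0S 3Z)
4. 1 zombie ← the left bank.  (the left bank: 5S 2Z; the right bank: 0S 2Z)
5. 2 scientists → the right bank.  (the left bank: 3S 2Z; the right bank: 2S 2Z)
6. 1 zombie ← the left bank.  (the left bank: 3S 3Z; the right bank: 2S 1Z)
7. 1 scientist and 1 zombie → the right bank.  (the left bank: 2S 2Z; the right bank: 3S 2Z)
8. 1 scientist ← the left bank.  (the left bank: 3S 2Z; the right bank: 2S 2Z)
9. 1 scientist and 1 zombie → the right bank.  (the left bank: 2S 1Z; the right bank: 3S 3Z)
10. 1 zombie ← the left bank.  (the left bank: 2S 2Z; the right bank: 3S 2Z)
11. 1 scientist and 1 zombie → the right bank.  (the left bank: 1S 1Z; the right bank: 4S 3Z)
12. 1 scientist ← the left bank.  (the left bank: 2S 1Z; the right bank: 3S 3Z)
13. 1 scientist and 1 zombie → the right bank.  (the left bank: 1S 0Z; the right bank: 4S 4Z)
14. 1 zombie ← the left bank.  (the left bank: 1S 1Z; the right bank: 4S 3Z)
15. 1 scientist and 1 zombie → the right bank.  (the left bank: 0S 0Z; the right bank: 5S 4Z)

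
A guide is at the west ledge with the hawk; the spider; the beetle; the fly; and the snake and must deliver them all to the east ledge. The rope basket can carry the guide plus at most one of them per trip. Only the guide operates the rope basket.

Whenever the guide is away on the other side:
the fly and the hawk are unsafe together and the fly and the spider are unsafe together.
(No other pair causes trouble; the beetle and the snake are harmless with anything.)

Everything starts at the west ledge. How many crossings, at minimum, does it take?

11

Counting alone: the guide can take at most 1 across per trip to the east ledge, so moving all 5 needs at least 5 loaded trips out, with a return between consecutive ones — at least 9 crossings.
The safety rule pushes this higher. Following every safe sequence of crossings, the most of the 5 that can be at the east ledge as the rope basket arrives there on crossing 9 is 4 — never all 5.
So no plan with fewer than 11 crossings exists, and this one achieves 11:
1. Guide goes to the east ledge with the fly.
2. Guide goes back to the west ledge alone.
3. Guide goes to the east ledge with the hawk.
4. Guide goes back to the west ledge with the fly.
5. Guide goes to the east ledge with the spider.
6. Guide goes back to the west ledge alone.
7. Guide goes to the east ledge with the beetle.
8. Guide goes back to the west ledge alone.
9. Guide goes to the east ledge with the snake.
10. Guide goes back to the west ledge alone.
11. Guide goes to the east ledge with the fly.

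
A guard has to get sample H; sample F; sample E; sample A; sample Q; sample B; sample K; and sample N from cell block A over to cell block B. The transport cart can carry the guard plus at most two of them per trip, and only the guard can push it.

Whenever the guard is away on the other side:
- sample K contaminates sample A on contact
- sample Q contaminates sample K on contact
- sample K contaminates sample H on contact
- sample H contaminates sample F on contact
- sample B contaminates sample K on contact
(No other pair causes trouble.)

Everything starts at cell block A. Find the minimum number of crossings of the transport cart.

9

Counting alone: the guard can take at most 2 across per trip to cell block B, so moving all 8 needs at least 4 loaded trips out, with a return between consecutive ones — at least 7 crossings.
The safety rule pushes this higher. Following every safe sequence of crossings, the most of the 8 that can be at cell block B as the transport cart arrives there on crossing 7 is 7 — never all 8.
So no plan with fewer than 9 crossings exists, and this one achieves 9:
1. Guard goes to cell block B with sample H and sample K.
2. Guard goes back to cell block A with sample H.
3. Guard goes to cell block B with sample A and sample H.
4. Guard goes back to cell block A with sample K.
5. Guard goes to cell block B with sample B and sample Q.
6. Guard goes back to cell block A alone.
7. Guard goes to cell block B with sample E and sample N.
8. Guard goes back to cell block A alone.
9. Guard goes to cell block B with sample F and sample K.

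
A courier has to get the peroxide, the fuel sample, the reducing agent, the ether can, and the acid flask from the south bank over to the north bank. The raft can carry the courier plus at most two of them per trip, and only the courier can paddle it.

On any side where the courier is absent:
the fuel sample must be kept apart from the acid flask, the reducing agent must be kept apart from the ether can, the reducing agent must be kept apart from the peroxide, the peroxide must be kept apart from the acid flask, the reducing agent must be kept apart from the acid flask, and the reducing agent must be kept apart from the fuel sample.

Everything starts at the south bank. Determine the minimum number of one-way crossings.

7

Counting alone: the courier can take at most 2 across per trip to the north bank, so moving all 5 needs at least 3 loaded trips out, with a return between consecutive ones — at least 5 crossings.
The safety rule pushes this higher. Following every safe sequence of crossings, the most of the 5 that can be at the north bank as the raft arrives there on crossing 5 is 4 — never all 5.
So no plan with fewer than 7 crossings exists, and this one achieves 7:
1. Courier goes to the north bank with the acid flask and the reducing agent.
2. Courier goes back to the south bank with the reducing agent.
3. Courier goes to the north bank with the ether can and the reducing agent.
4. Courier goes back to the south bank with the reducing agent.
5. Courier goes to the north bank with the fuel sample and the peroxide.
6. Courier goes back to the south bank with the acid flask.
7. Courier goes to the north bank with the acid flask and the reducing agent.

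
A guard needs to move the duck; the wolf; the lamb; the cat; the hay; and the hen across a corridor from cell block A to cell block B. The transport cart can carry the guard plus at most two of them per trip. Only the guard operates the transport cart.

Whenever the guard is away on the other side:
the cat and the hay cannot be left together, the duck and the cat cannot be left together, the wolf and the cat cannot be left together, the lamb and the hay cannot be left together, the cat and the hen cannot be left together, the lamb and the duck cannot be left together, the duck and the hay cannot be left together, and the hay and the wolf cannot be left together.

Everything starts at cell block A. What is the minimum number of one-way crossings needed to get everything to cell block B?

impossible

Whatever the first load, the items left behind include a forbidden pair without the guard. No opening move is safe, so no plan exists.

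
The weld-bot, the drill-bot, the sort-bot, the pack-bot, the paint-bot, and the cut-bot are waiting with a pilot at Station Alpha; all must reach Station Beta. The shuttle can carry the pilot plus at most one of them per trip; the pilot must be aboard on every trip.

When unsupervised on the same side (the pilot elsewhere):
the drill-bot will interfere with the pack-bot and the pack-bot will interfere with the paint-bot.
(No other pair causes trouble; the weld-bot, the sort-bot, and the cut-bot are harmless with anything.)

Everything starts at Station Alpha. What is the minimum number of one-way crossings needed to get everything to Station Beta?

Counting alone: the pilot can take at most 1 across per trip to Station Beta, so moving all 6 needs at least 6 loaded trips out, with a return between consecutive ones — at least 11 crossings.
The safety rule pushes this higher. Following every safe sequence of crossings, the most of the 6 that can be at Station Beta as the shuttle arrives there on crossing 11 is 5 — never all 6.
So no plan with fewer than 13 crossings exists, and this one achieves 13:
1. Pilot goes to Station Beta with the pack-bot.
2. Pilot goes back to Station Alpha alone.
3. Pilot goes to Station Beta with the weld-bot.
4. Pilot goes back to Station Alpha alone.
5. Pilot goes to Station Beta with the drill-bot.
6. Pilot goes back to Station Alpha with the pack-bot.
7. Pilot goes to Station Beta with the paint-bot.
8. Pilot goes back to Station Alpha alone.
9. Pilot goes to Station Beta with the sort-bot.
10. Pilot goes back to Station Alpha alone.
11. Pilot goes to Station Beta with the cut-bot.
12. Pilot goes back to Station Alpha alone.
13. Pilot goes to Station Beta with the pack-bot.

13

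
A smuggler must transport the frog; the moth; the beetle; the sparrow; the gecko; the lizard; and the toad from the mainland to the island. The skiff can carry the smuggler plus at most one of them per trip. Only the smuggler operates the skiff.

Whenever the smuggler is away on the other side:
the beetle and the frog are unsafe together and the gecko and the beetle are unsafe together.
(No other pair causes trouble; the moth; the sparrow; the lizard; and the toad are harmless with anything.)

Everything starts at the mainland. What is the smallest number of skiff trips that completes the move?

Counting alone: the smuggler can take at most 1 across per trip to the island, so moving all 7 needs at least 7 loaded trips out, with a return between consecutive ones — at least 13 crossings.
The safety rule pushes this higher. Following every safe sequence of crossings, the most of the 7 that can be at the island as the skiff arrives there on crossing 13 is 6 — never all 7.
So no plan with fewer than 15 crossings exists, and this one achieves 15:
1. Smuggler goes to the island with the beetle.
2. Smuggler goes back to the mainland alone.
3. Smuggler goes to the island with the frog.
4. Smuggler goes back to the mainland with the beetle.
5. Smuggler goes to the island with the gecko.
6. Smuggler goes back to the mainland alone.
7. Smuggler goes to the island with the moth.
8. Smuggler goes back to the mainland alone.
9. Smuggler goes to the island with the sparrow.
10. Smuggler goes back to the mainland alone.
11. Smuggler goes to the island with the lizard.
12. Smuggler goes back to the mainland alone.
13. Smuggler goes to the island with the toad.
14. Smuggler goes back to the mainland alone.
15. Smuggler goes to the island with the beetle.

15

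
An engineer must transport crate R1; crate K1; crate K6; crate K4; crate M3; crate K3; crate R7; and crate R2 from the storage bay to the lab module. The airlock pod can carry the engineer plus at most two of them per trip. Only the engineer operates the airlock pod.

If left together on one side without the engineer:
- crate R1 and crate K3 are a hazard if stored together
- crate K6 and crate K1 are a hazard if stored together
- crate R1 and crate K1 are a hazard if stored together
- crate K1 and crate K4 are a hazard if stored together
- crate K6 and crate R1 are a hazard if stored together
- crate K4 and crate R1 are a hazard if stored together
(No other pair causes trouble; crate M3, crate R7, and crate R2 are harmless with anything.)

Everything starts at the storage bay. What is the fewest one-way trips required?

13

Counting alone: the engineer can take at most 2 across per trip to the lab module, so moving all 8 needs at least 4 loaded trips out, with a return between consecutive ones — at least 7 crossings.
The safety rule pushes this higher. Following every safe sequence of crossings, the most of the 8 that can be at the lab module as the airlock pod arrives there on crossings 7, 9, 11 is 5, 6, 7 respectively — never all 8.
So no plan with fewer than 13 crossings exists, and this one achieves 13:
1. Engineer goes to the lab module with crate K1 and crate R1.
2. Engineer goes back to the storage bay with crate R1.
3. Engineer goes to the lab module with crate M3 and crate R1.
4. Engineer goes back to the storage bay with crate R1.
5. Engineer goes to the lab module with crate K3 and crate R1.
6. Engineer goes back to the storage bay with crate R1.
7. Engineer goes to the lab module with crate R1 and crate R7.
8. Engineer goes back to the storage bay with crate R1.
9. Engineer goes to the lab module with crate R1 and crate R2.
10. Engineer goes back to the storage bay with crate R1.
11. Engineer goes to the lab module with crate K4 and crate K6.
12. Engineer goes back to the storage bay with crate K1.
13. Engineer goes to the lab module with crate K1 and crate R1.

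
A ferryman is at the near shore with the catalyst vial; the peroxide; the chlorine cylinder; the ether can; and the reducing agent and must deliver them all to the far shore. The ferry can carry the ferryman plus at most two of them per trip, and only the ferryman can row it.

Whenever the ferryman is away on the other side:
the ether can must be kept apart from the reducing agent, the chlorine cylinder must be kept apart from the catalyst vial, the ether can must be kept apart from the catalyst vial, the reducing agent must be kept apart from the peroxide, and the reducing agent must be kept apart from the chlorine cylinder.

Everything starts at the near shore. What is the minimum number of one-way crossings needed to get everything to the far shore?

7

Counting alone: the ferryman can take at most 2 across per trip to the far shore, so moving all 5 needs at least 3 loaded trips out, with a return between consecutive ones — at least 5 crossings.
The safety rule pushes this higher. Following every safe sequence of crossings, the most of the 5 that can be at the far shore as the ferry arrives there on crossing 5 is 4 — never all 5.
So no plan with fewer than 7 crossings exists, and this one achieves 7:
1. Ferryman goes to the far shore with the catalyst vial and the reducing agent.  [the near shore: the chlorine cylinder, the ether can, the peroxide | the far shore: the catalyst vial, the reducing agent]
2. Ferryman goes back to the near shore alone.  [the near shore: the chlorine cylinder, the ether can, the peroxide | the far shore: the catalyst vial, the reducing agent]
3. Ferryman goes to the far shore with the peroxide.  [the near shore: the chlorine cylinder, the ether can | the far shore: the catalyst vial, the peroxide, the reducing agent]
4. Ferryman goes back to the near shore with the reducing agent.  [the near shore: the chlorine cylinder, the ether can, the reducing agent | the far shore: the catalyst vial, the peroxide]
5. Ferryman goes to the far shore with the chlorine cylinder and the ether can.  [the near shore: the reducing agent | the far shore: the catalyst vial, the chlorine cylinder, the ether can, the peroxide]
6. Ferryman goes back to the near shore with the catalyst vial.  [the near shore: the catalyst vial, the reducing agent | the far shore: the chlorine cylinder, the ether can, the peroxide]
7. Ferryman goes to the far shore with the catalyst vial and the reducing agent.  [the near shore: — | the far shore: the catalyst vial, the chlorine cylinder, the ether can, the peroxide, the reducing agent]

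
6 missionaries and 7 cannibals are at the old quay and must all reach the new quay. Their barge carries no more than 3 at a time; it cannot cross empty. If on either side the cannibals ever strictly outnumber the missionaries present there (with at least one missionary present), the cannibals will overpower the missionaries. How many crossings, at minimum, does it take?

The cannibals already outnumber the missionaries at the old quay before anyone moves, so the starting position itself is disallowed.

impossible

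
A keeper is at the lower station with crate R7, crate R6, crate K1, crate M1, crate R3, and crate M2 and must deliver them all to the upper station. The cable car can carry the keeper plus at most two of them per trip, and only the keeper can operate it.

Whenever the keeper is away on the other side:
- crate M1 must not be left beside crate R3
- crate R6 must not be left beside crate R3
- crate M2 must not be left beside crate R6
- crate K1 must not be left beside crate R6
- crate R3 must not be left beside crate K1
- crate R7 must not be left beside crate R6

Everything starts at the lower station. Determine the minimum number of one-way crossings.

9

Counting alone: the keeper can take at most 2 across per trip to the upper station, so moving all 6 needs at least 3 loaded trips out, with a return between consecutive ones — at least 5 crossings.
The safety rule pushes this higher. Following every safe sequence of crossings, the most of the 6 that can be at the upper station as the cable car arrives there on crossings 5, 7 is 4, 5 respectively — never all 6.
So no plan with fewer than 9 crossings exists, and this one achieves 9:
1. Keeper goes to the upper station with crate R3 and crate R6.  [the lower station: crate K1, crate M1, crate M2, crate R7 | the upper station: crate R3, crate R6]
2. Keeper goes back to the lower station with crate R6.  [the lower station: crate K1, crate M1, crate M2, crate R6, crate R7 | the upper station: crate R3]
3. Keeper goes to the upper station with crate R6 and crate R7.  [the lower station: crate K1, crate M1, crate M2 | the upper station: crate R3, crate R6, crate R7]
4. Keeper goes back to the lower station with crate R6.  [the lower station: crate K1, crate M1, crate M2, crate R6 | the upper station: crate R3, crate R7]
5. Keeper goes to the upper station with crate M2 and crate R6.  [the lower station: crate K1, crate M1 | the upper station: crate M2, crate R3, crate R6, crate R7]
6. Keeper goes back to the lower station with crate R6.  [the lower station: crate K1, crate M1, crate R6 | the upper station: crate M2, crate R3, crate R7]
7. Keeper goes to the upper station with crate K1 and crate M1.  [the lower station: crate R6 | the upper station: crate K1, crate M1, crate M2, crate R3, crate R7]
8. Keeper goes back to the lower station with crate R3.  [the lower station: crate R3, crate R6 | the upper station: crate K1, crate M1, crate M2, crate R7]
9. Keeper goes to the upper station with crate R3 and crate R6.  [the lower station: — | the upper station: crate K1, crate M1, crate M2, crate R3, crate R6, crate R7]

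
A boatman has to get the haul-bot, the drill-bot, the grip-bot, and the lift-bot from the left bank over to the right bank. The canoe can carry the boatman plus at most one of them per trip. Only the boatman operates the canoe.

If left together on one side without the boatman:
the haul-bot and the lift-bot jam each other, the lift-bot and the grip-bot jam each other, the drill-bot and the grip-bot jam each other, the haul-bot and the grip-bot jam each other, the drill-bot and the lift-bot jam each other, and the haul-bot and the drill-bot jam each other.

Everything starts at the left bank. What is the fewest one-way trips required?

Whatever the first load, the items left behind include a forbidden pair without the boatman. No opening move is safe, so no plan exists.

impossible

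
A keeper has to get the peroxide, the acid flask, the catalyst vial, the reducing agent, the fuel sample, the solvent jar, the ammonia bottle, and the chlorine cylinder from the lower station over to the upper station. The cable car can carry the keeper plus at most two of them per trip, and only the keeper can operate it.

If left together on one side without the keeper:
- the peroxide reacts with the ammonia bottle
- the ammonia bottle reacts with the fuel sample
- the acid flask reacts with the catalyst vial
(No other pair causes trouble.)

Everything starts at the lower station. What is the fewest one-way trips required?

Counting alone: the keeper can take at most 2 across per trip to the upper station, so moving all 8 needs at least 4 loaded trips out, with a return between consecutive ones — at least 7 crossings.
The safety rule pushes this higher. Following every safe sequence of crossings, the most of the 8 that can be at the upper station as the cable car arrives there on crossing 7 is 7 — never all 8.
So no plan with fewer than 9 crossings exists, and this one achieves 9:
1. Keeper goes to the upper station with the acid flask and the ammonia bottle.
2. Keeper goes back to the lower station alone.
3. Keeper goes to the upper station with the peroxide.
4. Keeper goes back to the lower station with the ammonia bottle.
5. Keeper goes to the upper station with the fuel sample and the reducing agent.
6. Keeper goes back to the lower station alone.
7. Keeper goes to the upper station with the chlorine cylinder and the solvent jar.
8. Keeper goes back to the lower station alone.
9. Keeper goes to the upper station with the ammonia bottle and the catalyst vial.

9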